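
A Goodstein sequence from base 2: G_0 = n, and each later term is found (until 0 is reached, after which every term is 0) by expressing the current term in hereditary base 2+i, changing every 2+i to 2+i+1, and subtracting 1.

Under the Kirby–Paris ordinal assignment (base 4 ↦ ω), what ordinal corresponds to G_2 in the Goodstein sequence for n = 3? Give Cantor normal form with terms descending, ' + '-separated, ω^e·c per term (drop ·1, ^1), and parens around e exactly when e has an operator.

i=0: 3 = 2 + 1 (b=2); 2→3: 3 + 1 = 4; 4−1 = 3
i=1: 3 = 3 (b=3); 3→4: 4 = 4; 4−1 = 3
i=2: 3 = 3 (b=4); 4→5: 3 = 3; 3−1 = 2

3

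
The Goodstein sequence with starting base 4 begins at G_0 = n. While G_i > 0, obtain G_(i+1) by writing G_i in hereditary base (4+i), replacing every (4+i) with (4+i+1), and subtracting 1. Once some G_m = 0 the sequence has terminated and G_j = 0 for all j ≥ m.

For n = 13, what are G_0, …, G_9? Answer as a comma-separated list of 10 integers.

(0) 13|_4 = 3·4 + 1 ↦ 3·5 + 1|_5 = 16 ⇒ 15
(1) 15|_5 = 3·5 ↦ 3·6|_6 = 18 ⇒ 17
(2) 17|_6 = 2·6 + 5 ↦ 2·7 + 5|_7 = 19 ⇒ 18
(3) 18|_7 = 2·7 + 4 ↦ 2·8 + 4|_8 = 20 ⇒ 19
(4) 19|_8 = 2·8 + 3 ↦ 2·9 + 3|_9 = 21 ⇒ 20
(5) 20|_9 = 2·9 + 2 ↦ 2·10 + 2|_10 = 22 ⇒ 21
(6) 21|_10 = 2·10 + 1 ↦ 2·11 + 1|_11 = 23 ⇒ 22
(7) 22|_11 = 2·11 ↦ 2·12|_12 = 24 ⇒ 23
(8) 23|_12 = 12 + 11 ↦ 13 + 11|_13 = 24 ⇒ 23

13, 15, 17, 18, 19, 20, 21, 22, 23, 23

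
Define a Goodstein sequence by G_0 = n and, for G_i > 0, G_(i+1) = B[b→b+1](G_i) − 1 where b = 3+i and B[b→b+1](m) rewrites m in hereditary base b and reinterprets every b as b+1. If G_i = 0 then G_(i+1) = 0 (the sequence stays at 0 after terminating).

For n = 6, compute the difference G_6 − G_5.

-1

(0) 6|_3 = 2·3 ↦ 2·4|_4 = 8 ⇒ 7
(1) 7|_4 = 4 + 3 ↦ 5 + 3|_5 = 8 ⇒ 7
(2) 7|_5 = 5 + 2 ↦ 6 + 2|_6 = 8 ⇒ 7
(3) 7|_6 = 6 + 1 ↦ 7 + 1|_7 = 8 ⇒ 7
(4) 7|_7 = 7 ↦ 8|_8 = 8 ⇒ 7
(5) 7|_8 = 7 ↦ 7|_9 = 7 ⇒ 6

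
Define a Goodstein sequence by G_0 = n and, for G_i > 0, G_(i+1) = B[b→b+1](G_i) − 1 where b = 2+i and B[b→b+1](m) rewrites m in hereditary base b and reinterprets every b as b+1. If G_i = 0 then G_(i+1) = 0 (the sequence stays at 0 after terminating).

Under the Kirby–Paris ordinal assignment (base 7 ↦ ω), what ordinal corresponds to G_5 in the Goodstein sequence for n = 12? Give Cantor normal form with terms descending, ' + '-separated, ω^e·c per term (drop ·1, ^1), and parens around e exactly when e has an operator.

G_0=12  [base 2] 2^(2 + 1) + 2^2  →[2↦3]→  3^(3 + 1) + 3^3 = 108  −1 ⇒ G_1=107
G_1=107  [base 3] 3^(3 + 1) + 2·3^2 + 2·3 + 2  →[3↦4]→  4^(4 + 1) + 2·4^2 + 2·4 + 2 = 1066  −1 ⇒ G_2=1065
G_2=1065  [base 4] 4^(4 + 1) + 2·4^2 + 2·4 + 1  →[4↦5]→  5^(5 + 1) + 2·5^2 + 2·5 + 1 = 15686  −1 ⇒ G_3=15685
G_3=15685  [base 5] 5^(5 + 1) + 2·5^2 + 2·5  →[5↦6]→  6^(6 + 1) + 2·6^2 + 2·6 = 280020  −1 ⇒ G_4=280019
G_4=280019  [base 6] 6^(6 + 1) + 2·6^2 + 6 + 5  →[6↦7]→  7^(7 + 1) + 2·7^2 + 7 + 5 = 5764911  −1 ⇒ G_5=5764910
G_5=5764910  [base 7] 7^(7 + 1) + 2·7^2 + 7 + 4  →[7↦8]→  8^(8 + 1) + 2·8^2 + 8 + 4 = 134217868  −1 ⇒ G_6=134217867

ω^(ω + 1) + ω^2·2 + ω + 4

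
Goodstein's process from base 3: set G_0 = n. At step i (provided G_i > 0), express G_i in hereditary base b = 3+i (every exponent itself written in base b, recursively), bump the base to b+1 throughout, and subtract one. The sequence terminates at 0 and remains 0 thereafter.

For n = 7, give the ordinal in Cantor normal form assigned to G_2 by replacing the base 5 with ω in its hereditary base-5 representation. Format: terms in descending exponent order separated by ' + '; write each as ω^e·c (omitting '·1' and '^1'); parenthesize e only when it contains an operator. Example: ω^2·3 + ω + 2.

ω + 4

step 0: 7 = 2·3 + 1; sub 4 for 3: 2·4 + 1; = 9; G_1 = 9−1 = 8
step 1: 8 = 2·4; sub 5 for 4: 2·5; = 10; G_2 = 10−1 = 9
step 2: 9 = 5 + 4; sub 6 for 5: 6 + 4; = 10; G_3 = 10−1 = 9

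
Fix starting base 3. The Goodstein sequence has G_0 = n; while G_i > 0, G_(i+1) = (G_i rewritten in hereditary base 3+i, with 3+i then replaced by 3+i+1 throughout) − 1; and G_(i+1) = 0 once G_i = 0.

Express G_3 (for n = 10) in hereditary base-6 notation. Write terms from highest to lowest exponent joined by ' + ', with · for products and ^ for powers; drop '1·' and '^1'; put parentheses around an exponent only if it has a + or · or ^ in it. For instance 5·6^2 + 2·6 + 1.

step 0: 10 = 3^2 + 1; sub 4 for 3: 4^2 + 1; = 17; G_1 = 17−1 = 16
step 1: 16 = 4^2; sub 5 for 4: 5^2; = 25; G_2 = 25−1 = 24
step 2: 24 = 4·5 + 4; sub 6 for 5: 4·6 + 4; = 28; G_3 = 28−1 = 27

4·6 + 3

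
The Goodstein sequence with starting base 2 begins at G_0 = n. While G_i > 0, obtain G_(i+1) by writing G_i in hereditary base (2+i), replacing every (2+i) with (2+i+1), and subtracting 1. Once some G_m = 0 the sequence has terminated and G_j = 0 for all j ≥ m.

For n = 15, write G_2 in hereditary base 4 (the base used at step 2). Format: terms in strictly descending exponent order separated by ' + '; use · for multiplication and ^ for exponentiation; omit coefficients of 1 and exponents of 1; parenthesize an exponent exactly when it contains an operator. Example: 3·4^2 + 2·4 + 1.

4^(4 + 1) + 4^4 + 3

G_0 = 15. HB_2(15) = 2^(2 + 1) + 2^2 + 2 + 1. Bump = 112. G_1 = 111.
G_1 = 111. HB_3(111) = 3^(3 + 1) + 3^3 + 3. Bump = 1284. G_2 = 1283.
G_2 = 1283. HB_4(1283) = 4^(4 + 1) + 4^4 + 3. Bump = 18753. G_3 = 18752.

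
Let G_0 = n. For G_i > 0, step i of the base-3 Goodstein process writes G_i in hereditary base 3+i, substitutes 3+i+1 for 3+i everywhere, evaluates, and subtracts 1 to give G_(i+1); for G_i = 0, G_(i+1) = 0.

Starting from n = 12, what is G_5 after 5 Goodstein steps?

63

G_0=12  [base 3] 3^2 + 3  →[3↦4]→  4^2 + 4 = 20  −1 ⇒ G_1=19
G_1=19  [base 4] 4^2 + 3  →[4↦5]→  5^2 + 3 = 28  −1 ⇒ G_2=27
G_2=27  [base 5] 5^2 + 2  →[5↦6]→  6^2 + 2 = 38  −1 ⇒ G_3=37
G_3=37  [base 6] 6^2 + 1  →[6↦7]→  7^2 + 1 = 50  −1 ⇒ G_4=49
G_4=49  [base 7] 7^2  →[7↦8]→  8^2 = 64  −1 ⇒ G_5=63
G_5=63  [base 8] 7·8 + 7  →[8↦9]→  7·9 + 7 = 70  −1 ⇒ G_6=69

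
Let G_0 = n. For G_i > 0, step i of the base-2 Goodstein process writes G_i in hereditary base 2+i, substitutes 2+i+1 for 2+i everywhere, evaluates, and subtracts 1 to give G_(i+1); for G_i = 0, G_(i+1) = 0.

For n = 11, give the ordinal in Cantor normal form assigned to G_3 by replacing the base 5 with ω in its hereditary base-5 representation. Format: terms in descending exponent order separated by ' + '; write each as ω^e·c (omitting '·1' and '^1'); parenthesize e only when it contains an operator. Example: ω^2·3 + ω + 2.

ω^(ω + 1) + 2

G_0 = 11. HB_2(11) = 2^(2 + 1) + 2 + 1. Bump = 85. G_1 = 84.
G_1 = 84. HB_3(84) = 3^(3 + 1) + 3. Bump = 1028. G_2 = 1027.
G_2 = 1027. HB_4(1027) = 4^(4 + 1) + 3. Bump = 15628. G_3 = 15627.
G_3 = 15627. HB_5(15627) = 5^(5 + 1) + 2. Bump = 279938. G_4 = 279937.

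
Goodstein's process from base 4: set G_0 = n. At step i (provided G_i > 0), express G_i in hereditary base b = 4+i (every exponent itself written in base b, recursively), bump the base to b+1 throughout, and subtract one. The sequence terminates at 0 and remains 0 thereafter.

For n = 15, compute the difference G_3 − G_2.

G_0=15  [base 4] 3·4 + 3  →[4↦5]→  3·5 + 3 = 18  −1 ⇒ G_1=17
G_1=17  [base 5] 3·5 + 2  →[5↦6]→  3·6 + 2 = 20  −1 ⇒ G_2=19
G_2=19  [base 6] 3·6 + 1  →[6↦7]→  3·7 + 1 = 22  −1 ⇒ G_3=21

2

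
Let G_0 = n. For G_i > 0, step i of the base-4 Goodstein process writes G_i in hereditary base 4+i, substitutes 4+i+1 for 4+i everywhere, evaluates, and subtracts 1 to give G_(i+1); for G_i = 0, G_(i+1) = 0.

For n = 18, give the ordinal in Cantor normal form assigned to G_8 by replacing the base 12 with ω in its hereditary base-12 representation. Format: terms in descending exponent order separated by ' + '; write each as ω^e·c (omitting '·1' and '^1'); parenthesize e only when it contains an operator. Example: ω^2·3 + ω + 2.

ω·6 + 1

G_0 = 18. HB_4(18) = 4^2 + 2. Bump = 27. G_1 = 26.
G_1 = 26. HB_5(26) = 5^2 + 1. Bump = 37. G_2 = 36.
G_2 = 36. HB_6(36) = 6^2. Bump = 49. G_3 = 48.
G_3 = 48. HB_7(48) = 6·7 + 6. Bump = 54. G_4 = 53.
G_4 = 53. HB_8(53) = 6·8 + 5. Bump = 59. G_5 = 58.
G_5 = 58. HB_9(58) = 6·9 + 4. Bump = 64. G_6 = 63.
G_6 = 63. HB_10(63) = 6·10 + 3. Bump = 69. G_7 = 68.
G_7 = 68. HB_11(68) = 6·11 + 2. Bump = 74. G_8 = 73.
G_8 = 73. HB_12(73) = 6·12 + 1. Bump = 79. G_9 = 78.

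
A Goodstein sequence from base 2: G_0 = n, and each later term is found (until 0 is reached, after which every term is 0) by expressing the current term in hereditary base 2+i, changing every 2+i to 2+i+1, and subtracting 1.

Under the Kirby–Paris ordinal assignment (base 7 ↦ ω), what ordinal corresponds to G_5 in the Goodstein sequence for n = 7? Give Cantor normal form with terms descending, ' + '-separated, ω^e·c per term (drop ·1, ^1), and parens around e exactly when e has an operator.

ω^ω

G_0 = 7. HB_2(7) = 2^2 + 2 + 1. Bump = 31. G_1 = 30.
G_1 = 30. HB_3(30) = 3^3 + 3. Bump = 260. G_2 = 259.
G_2 = 259. HB_4(259) = 4^4 + 3. Bump = 3128. G_3 = 3127.
G_3 = 3127. HB_5(3127) = 5^5 + 2. Bump = 46658. G_4 = 46657.
G_4 = 46657. HB_6(46657) = 6^6 + 1. Bump = 823544. G_5 = 823543.
G_5 = 823543. HB_7(823543) = 7^7. Bump = 16777216. G_6 = 16777215.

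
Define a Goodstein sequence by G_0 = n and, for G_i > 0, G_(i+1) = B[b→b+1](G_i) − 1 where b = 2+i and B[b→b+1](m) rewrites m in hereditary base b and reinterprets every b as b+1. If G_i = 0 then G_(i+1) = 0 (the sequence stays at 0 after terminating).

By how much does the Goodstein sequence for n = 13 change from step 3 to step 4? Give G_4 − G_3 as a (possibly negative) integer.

264619

step 0: 13 = 2^(2 + 1) + 2^2 + 1; sub 3 for 2: 3^(3 + 1) + 3^3 + 1; = 109; G_1 = 109−1 = 108
step 1: 108 = 3^(3 + 1) + 3^3; sub 4 for 3: 4^(4 + 1) + 4^4; = 1280; G_2 = 1280−1 = 1279
step 2: 1279 = 4^(4 + 1) + 3·4^3 + 3·4^2 + 3·4 + 3; sub 5 for 4: 5^(5 + 1) + 3·5^3 + 3·5^2 + 3·5 + 3; = 16093; G_3 = 16093−1 = 16092
step 3: 16092 = 5^(5 + 1) + 3·5^3 + 3·5^2 + 3·5 + 2; sub 6 for 5: 6^(6 + 1) + 3·6^3 + 3·6^2 + 3·6 + 2; = 280712; G_4 = 280712−1 = 280711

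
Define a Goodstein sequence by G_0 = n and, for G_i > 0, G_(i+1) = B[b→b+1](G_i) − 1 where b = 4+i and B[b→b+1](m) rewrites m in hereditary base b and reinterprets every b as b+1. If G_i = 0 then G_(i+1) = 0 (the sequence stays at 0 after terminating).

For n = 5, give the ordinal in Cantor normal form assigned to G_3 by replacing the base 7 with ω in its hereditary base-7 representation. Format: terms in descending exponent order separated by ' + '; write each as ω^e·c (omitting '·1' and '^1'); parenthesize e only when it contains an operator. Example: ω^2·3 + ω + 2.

G_0 = 5. HB_4(5) = 4 + 1. Bump = 6. G_1 = 5.
G_1 = 5. HB_5(5) = 5. Bump = 6. G_2 = 5.
G_2 = 5. HB_6(5) = 5. Bump = 5. G_3 = 4.
G_3 = 4. HB_7(4) = 4. Bump = 4. G_4 = 3.

4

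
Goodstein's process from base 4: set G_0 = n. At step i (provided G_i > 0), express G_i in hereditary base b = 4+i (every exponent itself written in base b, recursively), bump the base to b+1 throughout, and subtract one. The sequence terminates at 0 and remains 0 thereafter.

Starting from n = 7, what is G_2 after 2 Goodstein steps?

G_0 = 7. HB_4(7) = 4 + 3. Bump = 8. G_1 = 7.
G_1 = 7. HB_5(7) = 5 + 2. Bump = 8. G_2 = 7.
G_2 = 7. HB_6(7) = 6 + 1. Bump = 8. G_3 = 7.

7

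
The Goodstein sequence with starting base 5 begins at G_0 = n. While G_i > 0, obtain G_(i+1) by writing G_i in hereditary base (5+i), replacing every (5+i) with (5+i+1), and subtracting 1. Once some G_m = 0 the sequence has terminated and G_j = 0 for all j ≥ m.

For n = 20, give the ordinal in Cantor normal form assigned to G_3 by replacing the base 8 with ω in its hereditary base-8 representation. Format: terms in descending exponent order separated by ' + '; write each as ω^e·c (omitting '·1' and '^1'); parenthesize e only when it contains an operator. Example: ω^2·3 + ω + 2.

(0) 20|_5 = 4·5 ↦ 4·6|_6 = 24 ⇒ 23
(1) 23|_6 = 3·6 + 5 ↦ 3·7 + 5|_7 = 26 ⇒ 25
(2) 25|_7 = 3·7 + 4 ↦ 3·8 + 4|_8 = 28 ⇒ 27
(3) 27|_8 = 3·8 + 3 ↦ 3·9 + 3|_9 = 30 ⇒ 29

ω·3 + 3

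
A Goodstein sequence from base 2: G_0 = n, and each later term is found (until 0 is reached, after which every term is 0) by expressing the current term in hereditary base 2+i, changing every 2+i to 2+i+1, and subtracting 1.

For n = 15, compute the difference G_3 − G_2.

17469

i=0: 15 = 2^(2 + 1) + 2^2 + 2 + 1 (b=2); 2→3: 3^(3 + 1) + 3^3 + 3 + 1 = 112; 112−1 = 111
i=1: 111 = 3^(3 + 1) + 3^3 + 3 (b=3); 3→4: 4^(4 + 1) + 4^4 + 4 = 1284; 1284−1 = 1283
i=2: 1283 = 4^(4 + 1) + 4^4 + 3 (b=4); 4→5: 5^(5 + 1) + 5^5 + 3 = 18753; 18753−1 = 18752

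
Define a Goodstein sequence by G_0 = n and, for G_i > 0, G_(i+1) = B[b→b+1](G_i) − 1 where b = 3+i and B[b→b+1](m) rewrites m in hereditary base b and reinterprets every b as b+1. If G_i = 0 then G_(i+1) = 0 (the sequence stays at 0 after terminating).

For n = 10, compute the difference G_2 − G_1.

G_0=10  [base 3] 3^2 + 1  →[3↦4]→  4^2 + 1 = 17  −1 ⇒ G_1=16
G_1=16  [base 4] 4^2  →[4↦5]→  5^2 = 25  −1 ⇒ G_2=24

8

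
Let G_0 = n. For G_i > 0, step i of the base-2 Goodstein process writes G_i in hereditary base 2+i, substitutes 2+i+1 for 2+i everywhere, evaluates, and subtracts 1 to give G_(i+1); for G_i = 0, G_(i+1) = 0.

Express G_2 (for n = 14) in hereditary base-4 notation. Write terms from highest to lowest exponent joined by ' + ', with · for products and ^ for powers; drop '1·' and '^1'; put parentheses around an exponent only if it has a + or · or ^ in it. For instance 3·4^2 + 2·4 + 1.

4^(4 + 1) + 4^4 + 1

[0] 14 ≡ 2^(2 + 1) + 2^2 + 2 (base 2). Lift 3: 111. −1: 110.
[1] 110 ≡ 3^(3 + 1) + 3^3 + 2 (base 3). Lift 4: 1282. −1: 1281.
[2] 1281 ≡ 4^(4 + 1) + 4^4 + 1 (base 4). Lift 5: 18751. −1: 18750.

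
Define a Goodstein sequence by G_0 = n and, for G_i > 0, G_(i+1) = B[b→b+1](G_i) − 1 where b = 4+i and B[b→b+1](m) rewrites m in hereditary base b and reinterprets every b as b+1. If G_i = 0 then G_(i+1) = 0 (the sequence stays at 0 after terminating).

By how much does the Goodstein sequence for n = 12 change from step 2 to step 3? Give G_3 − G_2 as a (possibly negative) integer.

1

12 —HB4→ 3·4 —bump→ 3·5 = 15 —(−1)→ 14
14 —HB5→ 2·5 + 4 —bump→ 2·6 + 4 = 16 —(−1)→ 15
15 —HB6→ 2·6 + 3 —bump→ 2·7 + 3 = 17 —(−1)→ 16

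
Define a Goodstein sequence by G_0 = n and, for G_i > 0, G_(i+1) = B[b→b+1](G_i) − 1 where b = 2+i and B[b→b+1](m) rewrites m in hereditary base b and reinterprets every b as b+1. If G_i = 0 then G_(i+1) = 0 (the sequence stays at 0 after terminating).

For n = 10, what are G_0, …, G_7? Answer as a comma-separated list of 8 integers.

10, 83, 1025, 15625, 279935, 4215754, 84073323, 1937434592

G_0=10  [base 2] 2^(2 + 1) + 2  →[2↦3]→  3^(3 + 1) + 3 = 84  −1 ⇒ G_1=83
G_1=83  [base 3] 3^(3 + 1) + 2  →[3↦4]→  4^(4 + 1) + 2 = 1026  −1 ⇒ G_2=1025
G_2=1025  [base 4] 4^(4 + 1) + 1  →[4↦5]→  5^(5 + 1) + 1 = 15626  −1 ⇒ G_3=15625
G_3=15625  [base 5] 5^(5 + 1)  →[5↦6]→  6^(6 + 1) = 279936  −1 ⇒ G_4=279935
G_4=279935  [base 6] 5·6^6 + 5·6^5 + 5·6^4 + 5·6^3 + 5·6^2 + 5·6 + 5  →[6↦7]→  5·7^7 + 5·7^5 + 5·7^4 + 5·7^3 + 5·7^2 + 5·7 + 5 = 4215755  −1 ⇒ G_5=4215754
G_5=4215754  [base 7] 5·7^7 + 5·7^5 + 5·7^4 + 5·7^3 + 5·7^2 + 5·7 + 4  →[7↦8]→  5·8^8 + 5·8^5 + 5·8^4 + 5·8^3 + 5·8^2 + 5·8 + 4 = 84073324  −1 ⇒ G_6=84073323
G_6=84073323  [base 8] 5·8^8 + 5·8^5 + 5·8^4 + 5·8^3 + 5·8^2 + 5·8 + 3  →[8↦9]→  5·9^9 + 5·9^5 + 5·9^4 + 5·9^3 + 5·9^2 + 5·9 + 3 = 1937434593  −1 ⇒ G_7=1937434592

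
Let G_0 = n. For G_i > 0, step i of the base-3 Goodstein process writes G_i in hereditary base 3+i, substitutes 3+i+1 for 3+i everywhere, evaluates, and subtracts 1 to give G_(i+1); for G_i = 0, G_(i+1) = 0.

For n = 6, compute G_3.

7

G_0=6  [base 3] 2·3  →[3↦4]→  2·4 = 8  −1 ⇒ G_1=7
G_1=7  [base 4] 4 + 3  →[4↦5]→  5 + 3 = 8  −1 ⇒ G_2=7
G_2=7  [base 5] 5 + 2  →[5↦6]→  6 + 2 = 8  −1 ⇒ G_3=7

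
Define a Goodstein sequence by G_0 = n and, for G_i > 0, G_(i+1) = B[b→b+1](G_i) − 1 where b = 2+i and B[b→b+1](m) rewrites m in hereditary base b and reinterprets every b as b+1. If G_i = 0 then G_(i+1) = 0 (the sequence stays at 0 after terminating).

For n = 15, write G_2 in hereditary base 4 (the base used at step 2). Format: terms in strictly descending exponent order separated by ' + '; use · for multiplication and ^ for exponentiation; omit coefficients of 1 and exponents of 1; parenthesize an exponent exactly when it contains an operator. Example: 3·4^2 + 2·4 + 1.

(0) 15|_2 = 2^(2 + 1) + 2^2 + 2 + 1 ↦ 3^(3 + 1) + 3^3 + 3 + 1|_3 = 112 ⇒ 111
(1) 111|_3 = 3^(3 + 1) + 3^3 + 3 ↦ 4^(4 + 1) + 4^4 + 4|_4 = 1284 ⇒ 1283
(2) 1283|_4 = 4^(4 + 1) + 4^4 + 3 ↦ 5^(5 + 1) + 5^5 + 3|_5 = 18753 ⇒ 18752

4^(4 + 1) + 4^4 + 3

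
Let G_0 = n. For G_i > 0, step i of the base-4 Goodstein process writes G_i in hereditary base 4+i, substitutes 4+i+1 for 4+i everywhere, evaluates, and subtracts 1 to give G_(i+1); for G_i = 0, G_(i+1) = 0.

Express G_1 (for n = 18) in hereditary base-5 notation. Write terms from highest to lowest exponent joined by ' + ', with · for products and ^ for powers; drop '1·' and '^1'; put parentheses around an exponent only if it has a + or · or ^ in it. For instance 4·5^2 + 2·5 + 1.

step 0: 18 = 4^2 + 2; sub 5 for 4: 5^2 + 2; = 27; G_1 = 27−1 = 26
step 1: 26 = 5^2 + 1; sub 6 for 5: 6^2 + 1; = 37; G_2 = 37−1 = 36

5^2 + 1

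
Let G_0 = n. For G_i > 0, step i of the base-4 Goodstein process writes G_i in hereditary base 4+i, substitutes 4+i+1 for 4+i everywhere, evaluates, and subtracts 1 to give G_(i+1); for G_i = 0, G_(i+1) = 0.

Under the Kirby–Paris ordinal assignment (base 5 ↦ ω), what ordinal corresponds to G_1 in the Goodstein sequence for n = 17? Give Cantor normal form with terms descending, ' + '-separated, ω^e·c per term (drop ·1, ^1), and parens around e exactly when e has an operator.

17 —HB4→ 4^2 + 1 —bump→ 5^2 + 1 = 26 —(−1)→ 25
25 —HB5→ 5^2 —bump→ 6^2 = 36 —(−1)→ 35

ω^2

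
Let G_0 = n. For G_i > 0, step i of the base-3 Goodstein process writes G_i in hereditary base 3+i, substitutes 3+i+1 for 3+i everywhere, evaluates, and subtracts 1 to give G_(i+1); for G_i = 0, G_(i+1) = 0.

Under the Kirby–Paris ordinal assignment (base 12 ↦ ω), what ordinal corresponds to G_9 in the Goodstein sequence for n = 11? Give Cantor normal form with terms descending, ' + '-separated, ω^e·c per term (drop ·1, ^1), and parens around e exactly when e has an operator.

[0] 11 ≡ 3^2 + 2 (base 3). Lift 4: 18. −1: 17.
[1] 17 ≡ 4^2 + 1 (base 4). Lift 5: 26. −1: 25.
[2] 25 ≡ 5^2 (base 5). Lift 6: 36. −1: 35.
[3] 35 ≡ 5·6 + 5 (base 6). Lift 7: 40. −1: 39.
[4] 39 ≡ 5·7 + 4 (base 7). Lift 8: 44. −1: 43.
[5] 43 ≡ 5·8 + 3 (base 8). Lift 9: 48. −1: 47.
[6] 47 ≡ 5·9 + 2 (base 9). Lift 10: 52. −1: 51.
[7] 51 ≡ 5·10 + 1 (base 10). Lift 11: 56. −1: 55.
[8] 55 ≡ 5·11 (base 11). Lift 12: 60. −1: 59.

ω·4 + 11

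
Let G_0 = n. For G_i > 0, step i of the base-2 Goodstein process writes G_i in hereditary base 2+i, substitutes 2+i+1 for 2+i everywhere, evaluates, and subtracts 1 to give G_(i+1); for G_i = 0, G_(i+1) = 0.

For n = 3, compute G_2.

3

i=0: 3 = 2 + 1 (b=2); 2→3: 3 + 1 = 4; 4−1 = 3
i=1: 3 = 3 (b=3); 3→4: 4 = 4; 4−1 = 3
i=2: 3 = 3 (b=4); 4→5: 3 = 3; 3−1 = 2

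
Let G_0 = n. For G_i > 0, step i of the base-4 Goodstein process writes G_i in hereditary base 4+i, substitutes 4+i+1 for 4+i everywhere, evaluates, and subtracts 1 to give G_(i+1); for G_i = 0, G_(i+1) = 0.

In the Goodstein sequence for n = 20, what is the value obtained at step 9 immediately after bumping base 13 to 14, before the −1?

132

G_0=20  [base 4] 4^2 + 4  →[4↦5]→  5^2 + 5 = 30  −1 ⇒ G_1=29
G_1=29  [base 5] 5^2 + 4  →[5↦6]→  6^2 + 4 = 40  −1 ⇒ G_2=39
G_2=39  [base 6] 6^2 + 3  →[6↦7]→  7^2 + 3 = 52  −1 ⇒ G_3=51
G_3=51  [base 7] 7^2 + 2  →[7↦8]→  8^2 + 2 = 66  −1 ⇒ G_4=65
G_4=65  [base 8] 8^2 + 1  →[8↦9]→  9^2 + 1 = 82  −1 ⇒ G_5=81
G_5=81  [base 9] 9^2  →[9↦10]→  10^2 = 100  −1 ⇒ G_6=99
G_6=99  [base 10] 9·10 + 9  →[10↦11]→  9·11 + 9 = 108  −1 ⇒ G_7=107
G_7=107  [base 11] 9·11 + 8  →[11↦12]→  9·12 + 8 = 116  −1 ⇒ G_8=115
G_8=115  [base 12] 9·12 + 7  →[12↦13]→  9·13 + 7 = 124  −1 ⇒ G_9=123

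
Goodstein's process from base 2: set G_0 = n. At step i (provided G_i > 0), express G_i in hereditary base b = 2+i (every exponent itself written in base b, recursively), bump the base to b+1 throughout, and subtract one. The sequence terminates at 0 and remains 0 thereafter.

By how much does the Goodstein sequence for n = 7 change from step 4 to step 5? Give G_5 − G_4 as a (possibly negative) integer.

776886

G_0 = 7. HB_2(7) = 2^2 + 2 + 1. Bump = 31. G_1 = 30.
G_1 = 30. HB_3(30) = 3^3 + 3. Bump = 260. G_2 = 259.
G_2 = 259. HB_4(259) = 4^4 + 3. Bump = 3128. G_3 = 3127.
G_3 = 3127. HB_5(3127) = 5^5 + 2. Bump = 46658. G_4 = 46657.
G_4 = 46657. HB_6(46657) = 6^6 + 1. Bump = 823544. G_5 = 823543.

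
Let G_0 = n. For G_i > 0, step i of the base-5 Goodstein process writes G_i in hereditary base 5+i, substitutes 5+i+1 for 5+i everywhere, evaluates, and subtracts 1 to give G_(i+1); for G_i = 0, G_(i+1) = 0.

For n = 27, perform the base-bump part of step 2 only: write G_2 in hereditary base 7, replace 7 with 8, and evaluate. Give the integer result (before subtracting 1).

64

(0) 27|_5 = 5^2 + 2 ↦ 6^2 + 2|_6 = 38 ⇒ 37
(1) 37|_6 = 6^2 + 1 ↦ 7^2 + 1|_7 = 50 ⇒ 49
(2) 49|_7 = 7^2 ↦ 8^2|_8 = 64 ⇒ 63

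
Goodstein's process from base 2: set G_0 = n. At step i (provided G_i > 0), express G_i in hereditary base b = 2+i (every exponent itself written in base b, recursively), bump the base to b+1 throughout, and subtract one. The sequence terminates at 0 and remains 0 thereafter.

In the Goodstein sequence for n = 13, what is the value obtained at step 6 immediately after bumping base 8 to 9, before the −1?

3486786856

i=0: 13 = 2^(2 + 1) + 2^2 + 1 (b=2); 2→3: 3^(3 + 1) + 3^3 + 1 = 109; 109−1 = 108
i=1: 108 = 3^(3 + 1) + 3^3 (b=3); 3→4: 4^(4 + 1) + 4^4 = 1280; 1280−1 = 1279
i=2: 1279 = 4^(4 + 1) + 3·4^3 + 3·4^2 + 3·4 + 3 (b=4); 4→5: 5^(5 + 1) + 3·5^3 + 3·5^2 + 3·5 + 3 = 16093; 16093−1 = 16092
i=3: 16092 = 5^(5 + 1) + 3·5^3 + 3·5^2 + 3·5 + 2 (b=5); 5→6: 6^(6 + 1) + 3·6^3 + 3·6^2 + 3·6 + 2 = 280712; 280712−1 = 280711
i=4: 280711 = 6^(6 + 1) + 3·6^3 + 3·6^2 + 3·6 + 1 (b=6); 6→7: 7^(7 + 1) + 3·7^3 + 3·7^2 + 3·7 + 1 = 5765999; 5765999−1 = 5765998
i=5: 5765998 = 7^(7 + 1) + 3·7^3 + 3·7^2 + 3·7 (b=7); 7→8: 8^(8 + 1) + 3·8^3 + 3·8^2 + 3·8 = 134219480; 134219480−1 = 134219479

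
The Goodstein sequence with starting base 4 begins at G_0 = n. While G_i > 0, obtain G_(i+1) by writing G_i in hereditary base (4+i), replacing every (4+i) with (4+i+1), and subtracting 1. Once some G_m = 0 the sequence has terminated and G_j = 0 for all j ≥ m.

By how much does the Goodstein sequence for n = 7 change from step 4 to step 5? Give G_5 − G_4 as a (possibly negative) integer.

[0] 7 ≡ 4 + 3 (base 4). Lift 5: 8. −1: 7.
[1] 7 ≡ 5 + 2 (base 5). Lift 6: 8. −1: 7.
[2] 7 ≡ 6 + 1 (base 6). Lift 7: 8. −1: 7.
[3] 7 ≡ 7 (base 7). Lift 8: 8. −1: 7.
[4] 7 ≡ 7 (base 8). Lift 9: 7. −1: 6.

-1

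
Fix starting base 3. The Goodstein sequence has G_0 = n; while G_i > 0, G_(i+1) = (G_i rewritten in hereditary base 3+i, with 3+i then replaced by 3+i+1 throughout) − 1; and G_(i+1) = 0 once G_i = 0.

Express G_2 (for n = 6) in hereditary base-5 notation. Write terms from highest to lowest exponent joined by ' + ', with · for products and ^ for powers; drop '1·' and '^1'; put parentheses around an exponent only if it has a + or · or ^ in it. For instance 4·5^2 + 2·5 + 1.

base 3: 6 = 2·3; at 4: 2·4 = 8; next = 7
base 4: 7 = 4 + 3; at 5: 5 + 3 = 8; next = 7
base 5: 7 = 5 + 2; at 6: 6 + 2 = 8; next = 7

5 + 2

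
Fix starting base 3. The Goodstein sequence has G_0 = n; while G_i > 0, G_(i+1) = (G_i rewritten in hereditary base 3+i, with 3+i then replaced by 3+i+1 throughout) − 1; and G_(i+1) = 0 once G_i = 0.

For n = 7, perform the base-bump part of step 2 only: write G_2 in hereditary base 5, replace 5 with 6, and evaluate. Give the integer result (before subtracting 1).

base 3: 7 = 2·3 + 1; at 4: 2·4 + 1 = 9; next = 8
base 4: 8 = 2·4; at 5: 2·5 = 10; next = 9

10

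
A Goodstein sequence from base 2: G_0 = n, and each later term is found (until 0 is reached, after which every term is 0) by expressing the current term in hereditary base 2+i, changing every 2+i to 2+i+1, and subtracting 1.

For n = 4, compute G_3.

60

4 —HB2→ 2^2 —bump→ 3^3 = 27 —(−1)→ 26
26 —HB3→ 2·3^2 + 2·3 + 2 —bump→ 2·4^2 + 2·4 + 2 = 42 —(−1)→ 41
41 —HB4→ 2·4^2 + 2·4 + 1 —bump→ 2·5^2 + 2·5 + 1 = 61 —(−1)→ 60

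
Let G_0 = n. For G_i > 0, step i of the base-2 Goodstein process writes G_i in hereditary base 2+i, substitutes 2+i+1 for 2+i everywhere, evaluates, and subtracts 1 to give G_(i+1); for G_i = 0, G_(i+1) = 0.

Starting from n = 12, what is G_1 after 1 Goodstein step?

107

step 0: 12 = 2^(2 + 1) + 2^2; sub 3 for 2: 3^(3 + 1) + 3^3; = 108; G_1 = 108−1 = 107
step 1: 107 = 3^(3 + 1) + 2·3^2 + 2·3 + 2; sub 4 for 3: 4^(4 + 1) + 2·4^2 + 2·4 + 2; = 1066; G_2 = 1066−1 = 1065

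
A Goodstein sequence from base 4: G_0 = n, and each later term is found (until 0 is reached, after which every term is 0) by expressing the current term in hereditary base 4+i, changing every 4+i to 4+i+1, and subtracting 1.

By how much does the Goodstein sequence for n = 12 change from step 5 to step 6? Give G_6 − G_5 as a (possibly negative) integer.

1

12 —HB4→ 3·4 —bump→ 3·5 = 15 —(−1)→ 14
14 —HB5→ 2·5 + 4 —bump→ 2·6 + 4 = 16 —(−1)→ 15
15 —HB6→ 2·6 + 3 —bump→ 2·7 + 3 = 17 —(−1)→ 16
16 —HB7→ 2·7 + 2 —bump→ 2·8 + 2 = 18 —(−1)→ 17
17 —HB8→ 2·8 + 1 —bump→ 2·9 + 1 = 19 —(−1)→ 18
18 —HB9→ 2·9 —bump→ 2·10 = 20 —(−1)→ 19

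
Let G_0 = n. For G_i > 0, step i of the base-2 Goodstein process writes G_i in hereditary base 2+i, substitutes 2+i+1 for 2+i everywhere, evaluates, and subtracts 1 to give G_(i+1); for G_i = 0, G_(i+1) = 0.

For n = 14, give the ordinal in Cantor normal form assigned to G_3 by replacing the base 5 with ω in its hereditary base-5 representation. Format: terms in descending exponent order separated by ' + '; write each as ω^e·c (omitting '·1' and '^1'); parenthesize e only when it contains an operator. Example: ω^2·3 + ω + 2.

ω^(ω + 1) + ω^ω

base 2: 14 = 2^(2 + 1) + 2^2 + 2; at 3: 3^(3 + 1) + 3^3 + 3 = 111; next = 110
base 3: 110 = 3^(3 + 1) + 3^3 + 2; at 4: 4^(4 + 1) + 4^4 + 2 = 1282; next = 1281
base 4: 1281 = 4^(4 + 1) + 4^4 + 1; at 5: 5^(5 + 1) + 5^5 + 1 = 18751; next = 18750
base 5: 18750 = 5^(5 + 1) + 5^5; at 6: 6^(6 + 1) + 6^6 = 326592; next = 326591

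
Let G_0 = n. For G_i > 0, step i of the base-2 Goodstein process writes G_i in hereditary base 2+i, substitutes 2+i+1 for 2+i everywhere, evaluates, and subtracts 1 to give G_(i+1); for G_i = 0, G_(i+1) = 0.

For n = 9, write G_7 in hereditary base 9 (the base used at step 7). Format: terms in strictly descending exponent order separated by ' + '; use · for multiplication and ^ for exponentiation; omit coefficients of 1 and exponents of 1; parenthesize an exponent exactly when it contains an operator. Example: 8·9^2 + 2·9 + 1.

3·9^9 + 3·9^3 + 3·9^2 + 2·9 + 6

i=0: 9 = 2^(2 + 1) + 1 (b=2); 2→3: 3^(3 + 1) + 1 = 82; 82−1 = 81
i=1: 81 = 3^(3 + 1) (b=3); 3→4: 4^(4 + 1) = 1024; 1024−1 = 1023
i=2: 1023 = 3·4^4 + 3·4^3 + 3·4^2 + 3·4 + 3 (b=4); 4→5: 3·5^5 + 3·5^3 + 3·5^2 + 3·5 + 3 = 9843; 9843−1 = 9842
i=3: 9842 = 3·5^5 + 3·5^3 + 3·5^2 + 3·5 + 2 (b=5); 5→6: 3·6^6 + 3·6^3 + 3·6^2 + 3·6 + 2 = 140744; 140744−1 = 140743
i=4: 140743 = 3·6^6 + 3·6^3 + 3·6^2 + 3·6 + 1 (b=6); 6→7: 3·7^7 + 3·7^3 + 3·7^2 + 3·7 + 1 = 2471827; 2471827−1 = 2471826
i=5: 2471826 = 3·7^7 + 3·7^3 + 3·7^2 + 3·7 (b=7); 7→8: 3·8^8 + 3·8^3 + 3·8^2 + 3·8 = 50333400; 50333400−1 = 50333399
i=6: 50333399 = 3·8^8 + 3·8^3 + 3·8^2 + 2·8 + 7 (b=8); 8→9: 3·9^9 + 3·9^3 + 3·9^2 + 2·9 + 7 = 1162263922; 1162263922−1 = 1162263921
i=7: 1162263921 = 3·9^9 + 3·9^3 + 3·9^2 + 2·9 + 6 (b=9); 9→10: 3·10^10 + 3·10^3 + 3·10^2 + 2·10 + 6 = 30000003326; 30000003326−1 = 30000003325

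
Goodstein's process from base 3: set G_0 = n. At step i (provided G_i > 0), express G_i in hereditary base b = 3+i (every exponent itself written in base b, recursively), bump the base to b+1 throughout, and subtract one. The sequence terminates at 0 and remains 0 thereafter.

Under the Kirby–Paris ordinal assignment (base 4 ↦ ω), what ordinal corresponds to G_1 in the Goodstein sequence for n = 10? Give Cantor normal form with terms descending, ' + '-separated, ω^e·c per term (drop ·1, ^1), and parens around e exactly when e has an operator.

ω^2

G_0=10  [base 3] 3^2 + 1  →[3↦4]→  4^2 + 1 = 17  −1 ⇒ G_1=16
G_1=16  [base 4] 4^2  →[4↦5]→  5^2 = 25  −1 ⇒ G_2=24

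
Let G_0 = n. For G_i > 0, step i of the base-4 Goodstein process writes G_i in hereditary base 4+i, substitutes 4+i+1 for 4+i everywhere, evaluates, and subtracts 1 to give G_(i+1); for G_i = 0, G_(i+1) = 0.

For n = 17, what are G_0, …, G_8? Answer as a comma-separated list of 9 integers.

17, 25, 35, 39, 43, 47, 51, 55, 59

base 4: 17 = 4^2 + 1; at 5: 5^2 + 1 = 26; next = 25
base 5: 25 = 5^2; at 6: 6^2 = 36; next = 35
base 6: 35 = 5·6 + 5; at 7: 5·7 + 5 = 40; next = 39
base 7: 39 = 5·7 + 4; at 8: 5·8 + 4 = 44; next = 43
base 8: 43 = 5·8 + 3; at 9: 5·9 + 3 = 48; next = 47
base 9: 47 = 5·9 + 2; at 10: 5·10 + 2 = 52; next = 51
base 10: 51 = 5·10 + 1; at 11: 5·11 + 1 = 56; next = 55
base 11: 55 = 5·11; at 12: 5·12 = 60; next = 59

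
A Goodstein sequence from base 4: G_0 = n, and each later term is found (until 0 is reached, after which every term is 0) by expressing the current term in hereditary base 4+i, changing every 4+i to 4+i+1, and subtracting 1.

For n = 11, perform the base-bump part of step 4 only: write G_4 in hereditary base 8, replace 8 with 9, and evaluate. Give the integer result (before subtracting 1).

[0] 11 ≡ 2·4 + 3 (base 4). Lift 5: 13. −1: 12.
[1] 12 ≡ 2·5 + 2 (base 5). Lift 6: 14. −1: 13.
[2] 13 ≡ 2·6 + 1 (base 6). Lift 7: 15. −1: 14.
[3] 14 ≡ 2·7 (base 7). Lift 8: 16. −1: 15.
[4] 15 ≡ 8 + 7 (base 8). Lift 9: 16. −1: 15.

16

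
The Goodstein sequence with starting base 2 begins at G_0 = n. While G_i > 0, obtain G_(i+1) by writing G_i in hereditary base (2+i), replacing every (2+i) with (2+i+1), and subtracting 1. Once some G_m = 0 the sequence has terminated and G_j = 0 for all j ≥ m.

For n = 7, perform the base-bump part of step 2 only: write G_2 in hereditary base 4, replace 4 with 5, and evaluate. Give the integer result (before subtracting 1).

3128

base 2: 7 = 2^2 + 2 + 1; at 3: 3^3 + 3 + 1 = 31; next = 30
base 3: 30 = 3^3 + 3; at 4: 4^4 + 4 = 260; next = 259
base 4: 259 = 4^4 + 3; at 5: 5^5 + 3 = 3128; next = 3127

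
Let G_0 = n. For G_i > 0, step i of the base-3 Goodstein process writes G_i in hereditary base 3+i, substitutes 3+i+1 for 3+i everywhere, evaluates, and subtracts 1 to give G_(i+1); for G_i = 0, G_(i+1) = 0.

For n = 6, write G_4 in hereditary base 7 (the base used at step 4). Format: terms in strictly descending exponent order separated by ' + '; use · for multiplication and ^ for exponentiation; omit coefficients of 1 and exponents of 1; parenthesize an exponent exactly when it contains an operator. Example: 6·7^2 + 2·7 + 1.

7

6 —HB3→ 2·3 —bump→ 2·4 = 8 —(−1)→ 7
7 —HB4→ 4 + 3 —bump→ 5 + 3 = 8 —(−1)→ 7
7 —HB5→ 5 + 2 —bump→ 6 + 2 = 8 —(−1)→ 7
7 —HB6→ 6 + 1 —bump→ 7 + 1 = 8 —(−1)→ 7
7 —HB7→ 7 —bump→ 8 = 8 —(−1)→ 7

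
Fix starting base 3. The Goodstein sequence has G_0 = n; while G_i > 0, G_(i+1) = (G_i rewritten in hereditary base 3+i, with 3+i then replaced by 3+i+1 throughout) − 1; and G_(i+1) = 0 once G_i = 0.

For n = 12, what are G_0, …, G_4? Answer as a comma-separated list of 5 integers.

[0] 12 ≡ 3^2 + 3 (base 3). Lift 4: 20. −1: 19.
[1] 19 ≡ 4^2 + 3 (base 4). Lift 5: 28. −1: 27.
[2] 27 ≡ 5^2 + 2 (base 5). Lift 6: 38. −1: 37.
[3] 37 ≡ 6^2 + 1 (base 6). Lift 7: 50. −1: 49.

12, 19, 27, 37, 49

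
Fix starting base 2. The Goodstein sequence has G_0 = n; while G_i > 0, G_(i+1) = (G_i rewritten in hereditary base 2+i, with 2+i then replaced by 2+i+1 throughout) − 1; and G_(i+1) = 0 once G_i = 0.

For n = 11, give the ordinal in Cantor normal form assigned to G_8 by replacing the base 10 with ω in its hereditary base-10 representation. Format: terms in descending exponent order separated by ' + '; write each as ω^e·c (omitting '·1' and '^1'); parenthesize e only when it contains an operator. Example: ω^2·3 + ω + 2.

step 0: 11 = 2^(2 + 1) + 2 + 1; sub 3 for 2: 3^(3 + 1) + 3 + 1; = 85; G_1 = 85−1 = 84
step 1: 84 = 3^(3 + 1) + 3; sub 4 for 3: 4^(4 + 1) + 4; = 1028; G_2 = 1028−1 = 1027
step 2: 1027 = 4^(4 + 1) + 3; sub 5 for 4: 5^(5 + 1) + 3; = 15628; G_3 = 15628−1 = 15627
step 3: 15627 = 5^(5 + 1) + 2; sub 6 for 5: 6^(6 + 1) + 2; = 279938; G_4 = 279938−1 = 279937
step 4: 279937 = 6^(6 + 1) + 1; sub 7 for 6: 7^(7 + 1) + 1; = 5764802; G_5 = 5764802−1 = 5764801
step 5: 5764801 = 7^(7 + 1); sub 8 for 7: 8^(8 + 1); = 134217728; G_6 = 134217728−1 = 134217727
step 6: 134217727 = 7·8^8 + 7·8^7 + 7·8^6 + 7·8^5 + 7·8^4 + 7·8^3 + 7·8^2 + 7·8 + 7; sub 9 for 8: 7·9^9 + 7·9^7 + 7·9^6 + 7·9^5 + 7·9^4 + 7·9^3 + 7·9^2 + 7·9 + 7; = 2749609303; G_7 = 2749609303−1 = 2749609302
step 7: 2749609302 = 7·9^9 + 7·9^7 + 7·9^6 + 7·9^5 + 7·9^4 + 7·9^3 + 7·9^2 + 7·9 + 6; sub 10 for 9: 7·10^10 + 7·10^7 + 7·10^6 + 7·10^5 + 7·10^4 + 7·10^3 + 7·10^2 + 7·10 + 6; = 70077777776; G_8 = 70077777776−1 = 70077777775
step 8: 70077777775 = 7·10^10 + 7·10^7 + 7·10^6 + 7·10^5 + 7·10^4 + 7·10^3 + 7·10^2 + 7·10 + 5; sub 11 for 10: 7·11^11 + 7·11^7 + 7·11^6 + 7·11^5 + 7·11^4 + 7·11^3 + 7·11^2 + 7·11 + 5; = 1997331745491; G_9 = 1997331745491−1 = 1997331745490

ω^ω·7 + ω^7·7 + ω^6·7 + ω^5·7 + ω^4·7 + ω^3·7 + ω^2·7 + ω·7 + 5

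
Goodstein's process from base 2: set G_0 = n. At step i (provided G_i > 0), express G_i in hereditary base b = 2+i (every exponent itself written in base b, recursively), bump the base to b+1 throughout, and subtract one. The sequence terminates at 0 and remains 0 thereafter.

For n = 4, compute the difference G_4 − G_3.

23

(0) 4|_2 = 2^2 ↦ 3^3|_3 = 27 ⇒ 26
(1) 26|_3 = 2·3^2 + 2·3 + 2 ↦ 2·4^2 + 2·4 + 2|_4 = 42 ⇒ 41
(2) 41|_4 = 2·4^2 + 2·4 + 1 ↦ 2·5^2 + 2·5 + 1|_5 = 61 ⇒ 60
(3) 60|_5 = 2·5^2 + 2·5 ↦ 2·6^2 + 2·6|_6 = 84 ⇒ 83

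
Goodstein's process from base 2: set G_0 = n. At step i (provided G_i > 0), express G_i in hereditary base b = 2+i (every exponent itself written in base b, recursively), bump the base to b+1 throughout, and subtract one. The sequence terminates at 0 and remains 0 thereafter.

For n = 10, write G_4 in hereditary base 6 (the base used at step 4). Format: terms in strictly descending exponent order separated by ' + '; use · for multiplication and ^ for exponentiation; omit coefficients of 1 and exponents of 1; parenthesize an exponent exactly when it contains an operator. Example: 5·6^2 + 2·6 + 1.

(0) 10|_2 = 2^(2 + 1) + 2 ↦ 3^(3 + 1) + 3|_3 = 84 ⇒ 83
(1) 83|_3 = 3^(3 + 1) + 2 ↦ 4^(4 + 1) + 2|_4 = 1026 ⇒ 1025
(2) 1025|_4 = 4^(4 + 1) + 1 ↦ 5^(5 + 1) + 1|_5 = 15626 ⇒ 15625
(3) 15625|_5 = 5^(5 + 1) ↦ 6^(6 + 1)|_6 = 279936 ⇒ 279935
(4) 279935|_6 = 5·6^6 + 5·6^5 + 5·6^4 + 5·6^3 + 5·6^2 + 5·6 + 5 ↦ 5·7^7 + 5·7^5 + 5·7^4 + 5·7^3 + 5·7^2 + 5·7 + 5|_7 = 4215755 ⇒ 4215754

5·6^6 + 5·6^5 + 5·6^4 + 5·6^3 + 5·6^2 + 5·6 + 5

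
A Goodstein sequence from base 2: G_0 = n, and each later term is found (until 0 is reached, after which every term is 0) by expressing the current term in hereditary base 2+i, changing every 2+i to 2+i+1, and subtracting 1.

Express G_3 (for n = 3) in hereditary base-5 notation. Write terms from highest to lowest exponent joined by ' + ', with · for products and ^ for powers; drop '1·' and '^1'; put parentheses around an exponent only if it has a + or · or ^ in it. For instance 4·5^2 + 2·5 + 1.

base 2: 3 = 2 + 1; at 3: 3 + 1 = 4; next = 3
base 3: 3 = 3; at 4: 4 = 4; next = 3
base 4: 3 = 3; at 5: 3 = 3; next = 2
base 5: 2 = 2; at 6: 2 = 2; next = 1

2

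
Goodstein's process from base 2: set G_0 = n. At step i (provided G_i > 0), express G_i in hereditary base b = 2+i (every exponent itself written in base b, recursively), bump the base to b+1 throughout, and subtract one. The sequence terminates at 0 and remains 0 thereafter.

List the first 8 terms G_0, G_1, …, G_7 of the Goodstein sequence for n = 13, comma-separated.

base 2: 13 = 2^(2 + 1) + 2^2 + 1; at 3: 3^(3 + 1) + 3^3 + 1 = 109; next = 108
base 3: 108 = 3^(3 + 1) + 3^3; at 4: 4^(4 + 1) + 4^4 = 1280; next = 1279
base 4: 1279 = 4^(4 + 1) + 3·4^3 + 3·4^2 + 3·4 + 3; at 5: 5^(5 + 1) + 3·5^3 + 3·5^2 + 3·5 + 3 = 16093; next = 16092
base 5: 16092 = 5^(5 + 1) + 3·5^3 + 3·5^2 + 3·5 + 2; at 6: 6^(6 + 1) + 3·6^3 + 3·6^2 + 3·6 + 2 = 280712; next = 280711
base 6: 280711 = 6^(6 + 1) + 3·6^3 + 3·6^2 + 3·6 + 1; at 7: 7^(7 + 1) + 3·7^3 + 3·7^2 + 3·7 + 1 = 5765999; next = 5765998
base 7: 5765998 = 7^(7 + 1) + 3·7^3 + 3·7^2 + 3·7; at 8: 8^(8 + 1) + 3·8^3 + 3·8^2 + 3·8 = 134219480; next = 134219479
base 8: 134219479 = 8^(8 + 1) + 3·8^3 + 3·8^2 + 2·8 + 7; at 9: 9^(9 + 1) + 3·9^3 + 3·9^2 + 2·9 + 7 = 3486786856; next = 3486786855

13, 108, 1279, 16092, 280711, 5765998, 134219479, 3486786855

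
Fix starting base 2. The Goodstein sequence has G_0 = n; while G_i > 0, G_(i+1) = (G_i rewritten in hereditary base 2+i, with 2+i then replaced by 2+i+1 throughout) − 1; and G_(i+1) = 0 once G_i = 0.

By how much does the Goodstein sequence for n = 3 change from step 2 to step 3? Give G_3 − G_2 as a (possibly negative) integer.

-1

G_0 = 3. HB_2(3) = 2 + 1. Bump = 4. G_1 = 3.
G_1 = 3. HB_3(3) = 3. Bump = 4. G_2 = 3.
G_2 = 3. HB_4(3) = 3. Bump = 3. G_3 = 2.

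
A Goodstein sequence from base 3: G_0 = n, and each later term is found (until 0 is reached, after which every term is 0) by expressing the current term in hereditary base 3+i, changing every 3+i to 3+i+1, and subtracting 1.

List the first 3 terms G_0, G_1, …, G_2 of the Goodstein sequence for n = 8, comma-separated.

(0) 8|_3 = 2·3 + 2 ↦ 2·4 + 2|_4 = 10 ⇒ 9
(1) 9|_4 = 2·4 + 1 ↦ 2·5 + 1|_5 = 11 ⇒ 10

8, 9, 10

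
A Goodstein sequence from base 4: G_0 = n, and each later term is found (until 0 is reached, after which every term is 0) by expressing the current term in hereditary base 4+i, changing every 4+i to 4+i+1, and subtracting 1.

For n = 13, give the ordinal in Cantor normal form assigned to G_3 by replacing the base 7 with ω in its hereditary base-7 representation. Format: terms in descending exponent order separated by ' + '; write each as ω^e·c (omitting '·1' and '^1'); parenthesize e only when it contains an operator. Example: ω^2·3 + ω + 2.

ω·2 + 4

[0] 13 ≡ 3·4 + 1 (base 4). Lift 5: 16. −1: 15.
[1] 15 ≡ 3·5 (base 5). Lift 6: 18. −1: 17.
[2] 17 ≡ 2·6 + 5 (base 6). Lift 7: 19. −1: 18.
[3] 18 ≡ 2·7 + 4 (base 7). Lift 8: 20. −1: 19.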